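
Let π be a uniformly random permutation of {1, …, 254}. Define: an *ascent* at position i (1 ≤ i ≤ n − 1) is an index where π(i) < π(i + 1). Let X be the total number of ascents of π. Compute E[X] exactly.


Write X = Σ X_I over i = 1, …, 253, with X_I the indicator of one ascent.
There are 253 indicators.
For each fixed i, the pair (π(i), π(i+1)) is a uniformly random ordered pair of distinct values from {1, …, 254}; by symmetry P[π(i) < π(i+1)] = 1/2.
By linearity: E[X] = 253 · (1/2) = (254 − 1) · (1/2) = 253/2 ≈ 126.500000.

E[X] = 253/2 = 126.500000.


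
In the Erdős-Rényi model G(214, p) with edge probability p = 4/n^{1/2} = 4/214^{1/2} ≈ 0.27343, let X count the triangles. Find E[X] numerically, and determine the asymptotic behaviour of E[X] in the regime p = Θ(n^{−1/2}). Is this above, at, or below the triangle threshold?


Number of potential triangles: C(214, 3) = 1610564.
Each occurs with probability p³ ≈ (0.27343)³ ≈ 2.0443691e-02.
By linearity: E[X] = C(214, 3)·p³ ≈ 1610564 · 2.0443691e-02 ≈ 32925.87320.
Since α = 1/2 < 1, p = c/n^{1/2} ≫ 1/n is above the triangle threshold p ~ 1/n. Asymptotically E[X] ~ (c³/6)·n^{3(1−α)} = (4³/6)·n^{1.5} → ∞; triangles are abundant w.h.p.

E[X] ≈ 32925.87320; in regime p = Θ(1/n^{1/2}) E[X] diverges (above the triangle threshold p ~ 1/n).


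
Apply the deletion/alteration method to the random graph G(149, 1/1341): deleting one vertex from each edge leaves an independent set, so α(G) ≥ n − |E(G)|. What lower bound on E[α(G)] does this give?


E[|E(G)|] = C(149, 2)·p = 11026 · (1/1341) = 74/9.
E[α(G)] ≥ n − E[|E(G)|] = 149 − 74/9 = 1267/9.
Numerically: ≈ 140.777778.
(This is only a lower bound; the true E[α(G)] may be larger.)

E[α(G)] ≥ 1267/9 ≈ 140.777778.


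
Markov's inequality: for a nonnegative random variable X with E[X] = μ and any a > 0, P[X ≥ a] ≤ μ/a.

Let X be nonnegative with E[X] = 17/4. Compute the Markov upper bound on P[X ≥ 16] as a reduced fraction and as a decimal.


μ = E[X] = 17/4, a = 16.
Markov: P[X ≥ 16] ≤ μ/a = (17/4)/16 = 17/64.
Numerically: ≈ 0.266.
(Since a = 16 > μ = 4.250, the bound 17/64 is < 1 and informative.)

P[X ≥ 16] ≤ 17/64 ≈ 0.266.


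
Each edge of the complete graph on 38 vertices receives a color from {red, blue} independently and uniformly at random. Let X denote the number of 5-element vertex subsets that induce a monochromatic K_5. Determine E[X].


Let X = Σ_S X_S over the C(38, 5) = 501942 subsets S of size 5, where X_S = 1 if the K_5 on S is monochromatic.
For a fixed S, the K_5 on S has C(5, 2) = 10 edges. P[all 10 edges red] = (1/2)^10, and likewise for blue, so P[monochromatic] = 2·(1/2)^10 = 2^{1 − 10} = 1/512.
Summing: E[X] = C(38, 5) · 2^{1 − 10} = 501942 · 1/512 = 250971/256.
Numerically: E[X] ≈ 980.355.

E[X] = C(38,5)·2^(1−C(5,2)) = 250971/256 ≈ 980.355.


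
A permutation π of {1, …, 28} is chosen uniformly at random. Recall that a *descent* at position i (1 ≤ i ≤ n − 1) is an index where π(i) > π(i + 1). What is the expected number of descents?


Write X = Σ X_I over i = 1, …, 27, with X_I the indicator of one descent.
There are 27 indicators.
For each fixed i, the pair (π(i), π(i+1)) is a uniformly random ordered pair of distinct values from {1, …, 28}; by symmetry P[π(i) > π(i+1)] = 1/2.
By linearity: E[X] = 27 · (1/2) = (28 − 1) · (1/2) = 27/2 ≈ 13.500000.

E[X] = 27/2 = 13.500000.


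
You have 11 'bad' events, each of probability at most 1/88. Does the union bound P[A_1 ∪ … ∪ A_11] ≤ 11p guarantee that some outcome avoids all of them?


Union bound: P[∪_{i=1}^{11} A_i] ≤ Σ_i P[A_i] ≤ 11·p = 11·(1/88) = 1/8.
Numerically: 1/8 ≈ 0.1250.
Is 1/8 < 1? YES.
Since P[∪ A_i] ≤ 1/8 < 1, the complement has P[∩ A_i^c] ≥ 1 − 1/8 = 7/8 > 0, so some outcome avoids every A_i.

11·p = 1/8 ≈ 0.1250; existence CERTIFIED by the union bound.


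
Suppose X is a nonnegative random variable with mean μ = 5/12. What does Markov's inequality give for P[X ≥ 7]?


μ = E[X] = 5/12, a = 7.
Markov: P[X ≥ 7] ≤ μ/a = (5/12)/7 = 5/84.
Numerically: ≈ 0.060.
(Since a = 7 > μ = 0.417, the bound 5/84 is < 1 and informative.)

P[X ≥ 7] ≤ 5/84 ≈ 0.060.


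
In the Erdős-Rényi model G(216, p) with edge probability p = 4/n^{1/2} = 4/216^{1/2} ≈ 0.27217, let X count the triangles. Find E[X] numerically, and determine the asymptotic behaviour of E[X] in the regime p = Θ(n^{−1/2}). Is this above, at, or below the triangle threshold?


Number of potential triangles: C(216, 3) = 1656360.
Each occurs with probability p³ ≈ (0.27217)³ ≈ 2.0160409e-02.
By linearity: E[X] = C(216, 3)·p³ ≈ 1656360 · 2.0160409e-02 ≈ 33392.89572.
Since α = 1/2 < 1, p = c/n^{1/2} ≫ 1/n is above the triangle threshold p ~ 1/n. Asymptotically E[X] ~ (c³/6)·n^{3(1−α)} = (4³/6)·n^{1.5} → ∞; triangles are abundant w.h.p.

E[X] ≈ 33392.89572; in regime p = Θ(1/n^{1/2}) E[X] diverges (above the triangle threshold p ~ 1/n).


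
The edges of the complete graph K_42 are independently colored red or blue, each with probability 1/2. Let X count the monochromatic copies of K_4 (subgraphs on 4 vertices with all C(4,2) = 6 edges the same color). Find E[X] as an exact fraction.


Let X = Σ_S X_S over the C(42, 4) = 111930 subsets S of size 4, where X_S = 1 if the K_4 on S is monochromatic.
For a fixed S, the K_4 on S has C(4, 2) = 6 edges. P[all 6 edges red] = (1/2)^6, and likewise for blue, so P[monochromatic] = 2·(1/2)^6 = 2^{1 − 6} = 1/32.
Summing: E[X] = C(42, 4) · 2^{1 − 6} = 111930 · 1/32 = 55965/16.
Numerically: E[X] ≈ 3497.81250.

E[X] = C(42,4)·2^(1−C(4,2)) = 55965/16 ≈ 3497.81250.


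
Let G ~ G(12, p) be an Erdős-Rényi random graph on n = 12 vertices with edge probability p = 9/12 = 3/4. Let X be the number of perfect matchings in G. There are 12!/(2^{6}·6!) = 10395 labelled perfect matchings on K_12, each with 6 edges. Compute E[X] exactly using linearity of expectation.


K_12 has 12!/(2^{6}·6!) = 10395 labelled perfect matchings.
For each such perfect matching H, let X_H = 1 if all 6 edges of H are present in G. Then P[X_H = 1] = p^{6} = (3/4)^{6} = 729/4096.
By linearity of expectation: E[X] = Σ_H E[X_H] = 10395 · p^{6} = 10395 · 729/4096 = 7577955/4096.
Numerically: E[X] ≈ 1.85e+03.

E[X] = 10395 · (3/4)^{6} = 7577955/4096 ≈ 1.85e+03.


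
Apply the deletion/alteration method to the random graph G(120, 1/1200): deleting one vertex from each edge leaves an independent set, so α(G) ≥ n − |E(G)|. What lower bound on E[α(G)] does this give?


E[|E(G)|] = C(120, 2)·p = 7140 · (1/1200) = 119/20.
E[α(G)] ≥ n − E[|E(G)|] = 120 − 119/20 = 2281/20.
Numerically: ≈ 114.0500.
(This is only a lower bound; the true E[α(G)] may be larger.)

E[α(G)] ≥ 2281/20 ≈ 114.0500.


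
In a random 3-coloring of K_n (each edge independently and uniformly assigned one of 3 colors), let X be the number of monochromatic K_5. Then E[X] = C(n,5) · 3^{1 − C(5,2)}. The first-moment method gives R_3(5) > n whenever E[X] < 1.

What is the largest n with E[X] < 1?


We need C(n, 5) · 3^{1 − 10} < 1, i.e. C(n, 5) < 3^{10 − 1} = 19683.
Check values of n near the boundary:
  n = 19: C(19, 5) = 11628; 11628 < 19683? YES
  n = 20: C(20, 5) = 15504; 15504 < 19683? YES
  n = 21: C(21, 5) = 20349; 20349 < 19683? NO
  n = 22: C(22, 5) = 26334; 26334 < 19683? NO
The largest n with C(n, 5) < 19683 is n = 20 (where E[X] = 5168/6561 ≈ 0.78768). Hence R_3(5) > 20, i.e. R_3(5) ≥ 21.

Largest n = 20; hence R_3(5) > 20.


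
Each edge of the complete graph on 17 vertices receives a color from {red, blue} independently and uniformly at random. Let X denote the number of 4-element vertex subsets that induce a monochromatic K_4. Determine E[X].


Let X = Σ_S X_S over the C(17, 4) = 2380 subsets S of size 4, where X_S = 1 if the K_4 on S is monochromatic.
For a fixed S, the K_4 on S has C(4, 2) = 6 edges. P[all 6 edges red] = (1/2)^6, and likewise for blue, so P[monochromatic] = 2·(1/2)^6 = 2^{1 − 6} = 1/32.
By linearity of expectation: E[X] = C(17, 4) · 2^{1 − 6} = 2380 · 1/32 = 595/8.
Numerically: E[X] ≈ 74.375.

E[X] = C(17,4)·2^(1−C(4,2)) = 595/8 ≈ 74.375.


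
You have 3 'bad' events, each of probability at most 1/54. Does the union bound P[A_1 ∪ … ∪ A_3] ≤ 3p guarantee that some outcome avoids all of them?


Union bound: P[∪_{i=1}^{3} A_i] ≤ Σ_i P[A_i] ≤ 3·p = 3·(1/54) = 1/18.
Numerically: 1/18 ≈ 0.056.
Is 1/18 < 1? YES.
Since P[∪ A_i] ≤ 1/18 < 1, the complement has P[∩ A_i^c] ≥ 1 − 1/18 = 17/18 > 0, so some outcome avoids every A_i.

3·p = 1/18 ≈ 0.056; existence CERTIFIED by the union bound.


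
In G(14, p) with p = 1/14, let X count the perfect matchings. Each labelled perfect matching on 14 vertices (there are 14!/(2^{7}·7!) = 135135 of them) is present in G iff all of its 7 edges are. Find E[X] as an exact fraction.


K_14 has 14!/(2^{7}·7!) = 135135 labelled perfect matchings.
For each such perfect matching H, let X_H = 1 if all 7 edges of H are present in G. Then P[X_H = 1] = p^{7} = (1/14)^{7} = 1/105413504.
Summing the indicators: E[X] = Σ_H E[X_H] = 135135 · p^{7} = 135135 · 1/105413504 = 19305/15059072.
Numerically: E[X] ≈ 0.00128.

E[X] = 135135 · (1/14)^{7} = 19305/15059072 ≈ 0.00128.


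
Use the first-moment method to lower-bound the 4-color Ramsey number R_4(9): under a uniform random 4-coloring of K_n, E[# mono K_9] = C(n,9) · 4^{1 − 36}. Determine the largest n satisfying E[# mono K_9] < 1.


We need C(n, 9) · 4^{1 − 36} < 1, i.e. C(n, 9) < 4^{36 − 1} = 1180591620717411303424.
Check values of n near the boundary:
  n = 912: C(912, 9) = 1156095740032081475120; 1156095740032081475120 < 1180591620717411303424? YES
  n = 913: C(913, 9) = 1167605542753639808390; 1167605542753639808390 < 1180591620717411303424? YES
  n = 914: C(914, 9) = 1179217089587653905932; 1179217089587653905932 < 1180591620717411303424? YES
  n = 915: C(915, 9) = 1190931166636537885130; 1190931166636537885130 < 1180591620717411303424? NO
The largest n with C(n, 9) < 1180591620717411303424 is n = 914 (where E[X] = 294804272396913476483/295147905179352825856 ≈ 0.999). Hence R_4(9) > 914, i.e. R_4(9) ≥ 915.

Largest n = 914; hence R_4(9) > 914.


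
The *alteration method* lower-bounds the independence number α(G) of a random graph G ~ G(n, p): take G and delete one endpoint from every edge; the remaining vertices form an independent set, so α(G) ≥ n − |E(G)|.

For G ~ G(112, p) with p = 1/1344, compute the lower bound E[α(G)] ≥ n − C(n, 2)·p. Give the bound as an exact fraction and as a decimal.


E[|E(G)|] = C(112, 2)·p = 6216 · (1/1344) = 37/8.
E[α(G)] ≥ n − E[|E(G)|] = 112 − 37/8 = 859/8.
Numerically: ≈ 107.375.
(This is only a lower bound; the true E[α(G)] may be larger.)

E[α(G)] ≥ 859/8 ≈ 107.375.


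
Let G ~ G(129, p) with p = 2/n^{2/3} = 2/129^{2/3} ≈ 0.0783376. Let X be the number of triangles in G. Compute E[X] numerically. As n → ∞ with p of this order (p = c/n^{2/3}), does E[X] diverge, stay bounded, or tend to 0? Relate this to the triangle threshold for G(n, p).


Number of potential triangles: C(129, 3) = 349504.
Each occurs with probability p³ ≈ (0.0783376)³ ≈ 4.80740340e-04.
By linearity: E[X] = C(129, 3)·p³ ≈ 349504 · 4.80740340e-04 ≈ 168.020672.
Since α = 2/3 < 1, p = c/n^{2/3} ≫ 1/n is above the triangle threshold p ~ 1/n. Asymptotically E[X] ~ (c³/6)·n^{3(1−α)} = (2³/6)·n^{1} → ∞; triangles are abundant w.h.p.

E[X] ≈ 168.020672; in regime p = Θ(1/n^{2/3}) E[X] diverges (above the triangle threshold p ~ 1/n).


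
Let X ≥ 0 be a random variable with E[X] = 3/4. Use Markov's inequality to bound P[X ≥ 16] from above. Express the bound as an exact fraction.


μ = E[X] = 3/4, a = 16.
Markov: P[X ≥ 16] ≤ μ/a = (3/4)/16 = 3/64.
Numerically: ≈ 0.047.
(Since a = 16 > μ = 0.750, the bound 3/64 is < 1 and informative.)

P[X ≥ 16] ≤ 3/64 ≈ 0.047.


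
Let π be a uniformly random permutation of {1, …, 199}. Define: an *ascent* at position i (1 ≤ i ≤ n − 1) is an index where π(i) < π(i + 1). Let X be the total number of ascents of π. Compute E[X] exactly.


Write X = Σ X_I over i = 1, …, 198, with X_I the indicator of one ascent.
There are 198 indicators.
For each fixed i, the pair (π(i), π(i+1)) is a uniformly random ordered pair of distinct values from {1, …, 199}; by symmetry P[π(i) < π(i+1)] = 1/2.
By linearity: E[X] = 198 · (1/2) = (199 − 1) · (1/2) = 99 ≈ 99.0000.

E[X] = 99 = 99.0000.


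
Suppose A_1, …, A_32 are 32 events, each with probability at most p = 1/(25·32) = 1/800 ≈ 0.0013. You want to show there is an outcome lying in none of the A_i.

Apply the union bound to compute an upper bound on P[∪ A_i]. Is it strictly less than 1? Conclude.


Union bound: P[∪_{i=1}^{32} A_i] ≤ Σ_i P[A_i] ≤ 32·p = 32·(1/800) = 1/25.
Numerically: 1/25 ≈ 0.0400.
Is 1/25 < 1? YES.
Since P[∪ A_i] ≤ 1/25 < 1, the complement has P[∩ A_i^c] ≥ 1 − 1/25 = 24/25 > 0, so some outcome avoids every A_i.

32·p = 1/25 ≈ 0.0400; existence CERTIFIED by the union bound.


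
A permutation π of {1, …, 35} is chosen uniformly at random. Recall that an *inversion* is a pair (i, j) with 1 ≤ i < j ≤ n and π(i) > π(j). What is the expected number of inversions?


Write X = Σ X_I over the C(35, 2) = 595 pairs i < j, with X_I the indicator of one inversion.
There are 595 indicators.
For each fixed pair i < j, the values π(i) and π(j) are two distinct elements of {1, …, 35} in uniformly random order; by symmetry P[π(i) > π(j)] = 1/2.
By linearity: E[X] = 595 · (1/2) = C(35, 2) · (1/2) = 595/2 = 595/2 ≈ 297.5000.

E[X] = 595/2 = 297.5000.


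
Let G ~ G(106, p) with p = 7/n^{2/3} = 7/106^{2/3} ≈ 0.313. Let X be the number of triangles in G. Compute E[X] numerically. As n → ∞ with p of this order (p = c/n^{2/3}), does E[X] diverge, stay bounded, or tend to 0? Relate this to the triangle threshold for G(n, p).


Number of potential triangles: C(106, 3) = 192920.
Each occurs with probability p³ ≈ (0.313)³ ≈ 3.05269e-02.
By linearity: E[X] = C(106, 3)·p³ ≈ 192920 · 3.05269e-02 ≈ 5889.245.
Since α = 2/3 < 1, p = c/n^{2/3} ≫ 1/n is above the triangle threshold p ~ 1/n. Asymptotically E[X] ~ (c³/6)·n^{3(1−α)} = (7³/6)·n^{1} → ∞; triangles are abundant w.h.p.

E[X] ≈ 5889.245; in regime p = Θ(1/n^{2/3}) E[X] diverges (above the triangle threshold p ~ 1/n).


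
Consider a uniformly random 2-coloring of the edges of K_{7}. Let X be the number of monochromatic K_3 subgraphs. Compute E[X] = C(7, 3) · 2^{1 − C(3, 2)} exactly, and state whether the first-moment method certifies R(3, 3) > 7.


E[X] = C(7, 3) · 2^{1 − 3} = 35 · 2^{−2} = 35/4.
As a reduced fraction: E[X] = 35/4 ≈ 8.7500.
Is E[X] < 1? NO.
Since E[X] ≥ 1, the first-moment bound is inconclusive at n = 7; it does NOT by itself certify R(3, 3) > 7.

E[X] = 35/4 ≈ 8.7500; E[X] ≥ 1; first-moment method inconclusive here.


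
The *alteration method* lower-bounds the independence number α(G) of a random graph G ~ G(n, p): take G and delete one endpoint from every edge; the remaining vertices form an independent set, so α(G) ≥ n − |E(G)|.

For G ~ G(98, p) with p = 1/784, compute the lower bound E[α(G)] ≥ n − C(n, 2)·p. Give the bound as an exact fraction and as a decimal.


E[|E(G)|] = C(98, 2)·p = 4753 · (1/784) = 97/16.
E[α(G)] ≥ n − E[|E(G)|] = 98 − 97/16 = 1471/16.
Numerically: ≈ 91.937500.
(This is only a lower bound; the true E[α(G)] may be larger.)

E[α(G)] ≥ 1471/16 ≈ 91.937500.


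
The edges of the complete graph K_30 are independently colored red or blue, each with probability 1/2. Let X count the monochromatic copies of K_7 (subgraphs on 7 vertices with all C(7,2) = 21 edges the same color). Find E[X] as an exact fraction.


Let X = Σ_S X_S over the C(30, 7) = 2035800 subsets S of size 7, where X_S = 1 if the K_7 on S is monochromatic.
For a fixed S, the K_7 on S has C(7, 2) = 21 edges. P[all 21 edges red] = (1/2)^21, and likewise for blue, so P[monochromatic] = 2·(1/2)^21 = 2^{1 − 21} = 1/1048576.
By linearity: E[X] = C(30, 7) · 2^{1 − 21} = 2035800 · 1/1048576 = 254475/131072.
Numerically: E[X] ≈ 1.941.

E[X] = C(30,7)·2^(1−C(7,2)) = 254475/131072 ≈ 1.941.


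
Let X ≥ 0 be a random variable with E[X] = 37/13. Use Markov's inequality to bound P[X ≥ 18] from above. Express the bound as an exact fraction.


μ = E[X] = 37/13, a = 18.
Markov: P[X ≥ 18] ≤ μ/a = (37/13)/18 = 37/234.
Numerically: ≈ 0.1581.
(Since a = 18 > μ = 2.8462, the bound 37/234 is < 1 and informative.)

P[X ≥ 18] ≤ 37/234 ≈ 0.1581.


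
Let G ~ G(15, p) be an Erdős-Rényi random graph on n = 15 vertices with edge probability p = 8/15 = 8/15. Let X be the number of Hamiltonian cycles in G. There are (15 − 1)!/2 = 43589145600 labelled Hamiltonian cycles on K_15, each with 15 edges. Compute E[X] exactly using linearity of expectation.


K_15 has (15 − 1)!/2 = 43589145600 labelled Hamiltonian cycles.
For each such Hamiltonian cycle H, let X_H = 1 if all 15 edges of H are present in G. Then P[X_H = 1] = p^{15} = (8/15)^{15} = 35184372088832/437893890380859375.
Summing the indicators: E[X] = Σ_H E[X_H] = 43589145600 · p^{15} = 43589145600 · 35184372088832/437893890380859375 = 252453780711880523776/72081298828125.
Numerically: E[X] ≈ 3.5023e+06.

E[X] = 43589145600 · (8/15)^{15} = 252453780711880523776/72081298828125 ≈ 3.5023e+06.


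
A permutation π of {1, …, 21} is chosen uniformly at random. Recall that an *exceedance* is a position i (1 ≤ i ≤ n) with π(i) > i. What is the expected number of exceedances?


Write X = Σ_{i=1}^{21} X_i, where X_i = 1_{π(i) > i}.
For each fixed i, π(i) is uniform over {1, …, 21} (marginal of a uniform permutation), so P[π(i) > i] = (n − i)/n. Summing: Σ_{i=1}^{21} (n − i)/n = (0 + 1 + … + 20)/21 = 21(21 − 1)/(2·21) = (21 − 1)/2.
Hence E[X] = Σ_{i=1}^{21} (21 − i)/21 = 10 ≈ 10.00000.

E[X] = 10 = 10.00000.


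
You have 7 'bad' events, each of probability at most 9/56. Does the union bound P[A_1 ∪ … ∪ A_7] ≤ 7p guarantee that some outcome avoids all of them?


Union bound: P[∪_{i=1}^{7} A_i] ≤ Σ_i P[A_i] ≤ 7·p = 7·(9/56) = 9/8.
Numerically: 9/8 ≈ 1.125.
Is 9/8 < 1? NO.
Since the bound 9/8 is ≥ 1, the union bound is uninformative here; it does NOT by itself certify existence.

7·p = 9/8 ≈ 1.125; existence NOT certified by the union bound.


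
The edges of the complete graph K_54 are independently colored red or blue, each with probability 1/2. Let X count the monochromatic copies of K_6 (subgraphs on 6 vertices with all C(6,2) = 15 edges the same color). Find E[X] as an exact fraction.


Let X = Σ_S X_S over the C(54, 6) = 25827165 subsets S of size 6, where X_S = 1 if the K_6 on S is monochromatic.
For a fixed S, the K_6 on S has C(6, 2) = 15 edges. P[all 15 edges red] = (1/2)^15, and likewise for blue, so P[monochromatic] = 2·(1/2)^15 = 2^{1 − 15} = 1/16384.
By linearity of expectation: E[X] = C(54, 6) · 2^{1 − 15} = 25827165 · 1/16384 = 25827165/16384.
Numerically: E[X] ≈ 1576.36505.

E[X] = C(54,6)·2^(1−C(6,2)) = 25827165/16384 ≈ 1576.36505.


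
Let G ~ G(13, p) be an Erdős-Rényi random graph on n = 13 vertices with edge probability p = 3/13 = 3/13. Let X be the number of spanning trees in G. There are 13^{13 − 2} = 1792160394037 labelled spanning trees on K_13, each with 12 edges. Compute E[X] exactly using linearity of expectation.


K_13 has 13^{13 − 2} = 1792160394037 labelled spanning trees.
For each such spanning tree H, let X_H = 1 if all 12 edges of H are present in G. Then P[X_H = 1] = p^{12} = (3/13)^{12} = 531441/23298085122481.
By linearity of expectation: E[X] = Σ_H E[X_H] = 1792160394037 · p^{12} = 1792160394037 · 531441/23298085122481 = 531441/13.
Numerically: E[X] ≈ 4.09e+04.

E[X] = 1792160394037 · (3/13)^{12} = 531441/13 ≈ 4.09e+04.


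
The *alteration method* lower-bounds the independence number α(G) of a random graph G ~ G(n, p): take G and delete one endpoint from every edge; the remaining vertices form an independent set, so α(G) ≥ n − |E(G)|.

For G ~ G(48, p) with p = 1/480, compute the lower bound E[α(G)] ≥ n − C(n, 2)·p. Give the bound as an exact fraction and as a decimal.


E[|E(G)|] = C(48, 2)·p = 1128 · (1/480) = 47/20.
E[α(G)] ≥ n − E[|E(G)|] = 48 − 47/20 = 913/20.
Numerically: ≈ 45.65000.
(This is only a lower bound; the true E[α(G)] may be larger.)

E[α(G)] ≥ 913/20 ≈ 45.65000.


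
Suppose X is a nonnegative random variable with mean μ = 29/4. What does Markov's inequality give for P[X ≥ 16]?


μ = E[X] = 29/4, a = 16.
Markov: P[X ≥ 16] ≤ μ/a = (29/4)/16 = 29/64.
Numerically: ≈ 0.4531.
(Since a = 16 > μ = 7.2500, the bound 29/64 is < 1 and informative.)

P[X ≥ 16] ≤ 29/64 ≈ 0.4531.


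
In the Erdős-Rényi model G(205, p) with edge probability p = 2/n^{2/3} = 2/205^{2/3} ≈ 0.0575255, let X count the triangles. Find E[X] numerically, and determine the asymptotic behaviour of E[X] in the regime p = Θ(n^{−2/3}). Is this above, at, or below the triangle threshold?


Number of potential triangles: C(205, 3) = 1414910.
Each occurs with probability p³ ≈ (0.0575255)³ ≈ 1.90362879e-04.
By linearity: E[X] = C(205, 3)·p³ ≈ 1414910 · 1.90362879e-04 ≈ 269.346341.
Since α = 2/3 < 1, p = c/n^{2/3} ≫ 1/n is above the triangle threshold p ~ 1/n. Asymptotically E[X] ~ (c³/6)·n^{3(1−α)} = (2³/6)·n^{1} → ∞; triangles are abundant w.h.p.

E[X] ≈ 269.346341; in regime p = Θ(1/n^{2/3}) E[X] diverges (above the triangle threshold p ~ 1/n).


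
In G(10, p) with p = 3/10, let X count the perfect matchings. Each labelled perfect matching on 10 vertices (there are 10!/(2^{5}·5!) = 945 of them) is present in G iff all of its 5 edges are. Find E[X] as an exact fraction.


K_10 has 10!/(2^{5}·5!) = 945 labelled perfect matchings.
For each such perfect matching H, let X_H = 1 if all 5 edges of H are present in G. Then P[X_H = 1] = p^{5} = (3/10)^{5} = 243/100000.
Summing the indicators: E[X] = Σ_H E[X_H] = 945 · p^{5} = 945 · 243/100000 = 45927/20000.
Numerically: E[X] ≈ 2.3.

E[X] = 945 · (3/10)^{5} = 45927/20000 ≈ 2.3.


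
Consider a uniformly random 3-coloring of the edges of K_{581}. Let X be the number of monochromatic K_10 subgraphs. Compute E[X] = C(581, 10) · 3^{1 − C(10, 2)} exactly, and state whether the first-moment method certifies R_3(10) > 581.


E[X] = C(581, 10) · 3^{1 − 45} = 1117316416086113363120 · 3^{−44} = 1117316416086113363120/984770902183611232881.
As a reduced fraction: E[X] = 1117316416086113363120/984770902183611232881 ≈ 1.1346.
Is E[X] < 1? NO.
Since E[X] ≥ 1, the first-moment bound is inconclusive at n = 581; it does NOT by itself certify R_3(10) > 581.

E[X] = 1117316416086113363120/984770902183611232881 ≈ 1.1346; E[X] ≥ 1; first-moment method inconclusive here.


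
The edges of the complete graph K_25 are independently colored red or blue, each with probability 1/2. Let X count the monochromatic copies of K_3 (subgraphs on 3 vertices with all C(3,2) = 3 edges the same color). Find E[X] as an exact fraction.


Let X = Σ_S X_S over the C(25, 3) = 2300 subsets S of size 3, where X_S = 1 if the K_3 on S is monochromatic.
For a fixed S, the K_3 on S has C(3, 2) = 3 edges. P[all 3 edges red] = (1/2)^3, and likewise for blue, so P[monochromatic] = 2·(1/2)^3 = 2^{1 − 3} = 1/4.
By linearity of expectation: E[X] = C(25, 3) · 2^{1 − 3} = 2300 · 1/4 = 575.
Numerically: E[X] ≈ 575.00000.

E[X] = C(25,3)·2^(1−C(3,2)) = 575 ≈ 575.00000.


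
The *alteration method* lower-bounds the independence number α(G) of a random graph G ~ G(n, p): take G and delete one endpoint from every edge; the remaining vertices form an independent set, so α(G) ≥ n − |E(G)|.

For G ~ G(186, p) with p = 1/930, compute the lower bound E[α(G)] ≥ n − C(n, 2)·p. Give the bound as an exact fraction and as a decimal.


E[|E(G)|] = C(186, 2)·p = 17205 · (1/930) = 37/2.
E[α(G)] ≥ n − E[|E(G)|] = 186 − 37/2 = 335/2.
Numerically: ≈ 167.5000.
(This is only a lower bound; the true E[α(G)] may be larger.)

E[α(G)] ≥ 335/2 ≈ 167.5000.


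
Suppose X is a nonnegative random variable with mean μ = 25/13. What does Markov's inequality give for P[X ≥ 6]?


μ = E[X] = 25/13, a = 6.
Markov: P[X ≥ 6] ≤ μ/a = (25/13)/6 = 25/78.
Numerically: ≈ 0.320513.
(Since a = 6 > μ = 1.923077, the bound 25/78 is < 1 and informative.)

P[X ≥ 6] ≤ 25/78 ≈ 0.320513.


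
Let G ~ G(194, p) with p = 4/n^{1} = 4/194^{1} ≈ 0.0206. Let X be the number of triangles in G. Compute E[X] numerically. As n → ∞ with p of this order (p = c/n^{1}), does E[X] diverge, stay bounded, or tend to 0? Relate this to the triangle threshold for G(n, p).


Number of potential triangles: C(194, 3) = 1198144.
Each occurs with probability p³ ≈ (0.0206)³ ≈ 8.76546e-06.
By linearity: E[X] = C(194, 3)·p³ ≈ 1198144 · 8.76546e-06 ≈ 10.502.
Here α = 1, so p = 4/n is exactly at the triangle threshold p ~ 1/n. Asymptotically E[X] → c³/6 = 4³/6 = 32/3 ≈ 10.667, a bounded constant. In this regime the triangle count is asymptotically Poisson(c³/6).

E[X] ≈ 10.502; in regime p = Θ(1/n^{1}) E[X] stays bounded (at the triangle threshold p ~ 1/n).


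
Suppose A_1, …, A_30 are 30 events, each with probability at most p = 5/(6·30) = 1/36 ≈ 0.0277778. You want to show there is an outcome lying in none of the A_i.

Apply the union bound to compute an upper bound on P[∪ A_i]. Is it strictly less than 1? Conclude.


Union bound: P[∪_{i=1}^{30} A_i] ≤ Σ_i P[A_i] ≤ 30·p = 30·(1/36) = 5/6.
Numerically: 5/6 ≈ 0.8333333.
Is 5/6 < 1? YES.
Since P[∪ A_i] ≤ 5/6 < 1, the complement has P[∩ A_i^c] ≥ 1 − 5/6 = 1/6 > 0, so some outcome avoids every A_i.

30·p = 5/6 ≈ 0.8333333; existence CERTIFIED by the union bound.


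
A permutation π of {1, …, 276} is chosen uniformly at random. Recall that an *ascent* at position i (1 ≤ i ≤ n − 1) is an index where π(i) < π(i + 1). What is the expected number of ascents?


Write X = Σ X_I over i = 1, …, 275, with X_I the indicator of one ascent.
There are 275 indicators.
For each fixed i, the pair (π(i), π(i+1)) is a uniformly random ordered pair of distinct values from {1, …, 276}; by symmetry P[π(i) < π(i+1)] = 1/2.
By linearity: E[X] = 275 · (1/2) = (276 − 1) · (1/2) = 275/2 ≈ 137.500.

E[X] = 275/2 = 137.500.


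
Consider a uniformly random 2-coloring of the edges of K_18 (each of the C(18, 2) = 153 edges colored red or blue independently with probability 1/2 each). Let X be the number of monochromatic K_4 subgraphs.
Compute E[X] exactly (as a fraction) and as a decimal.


Let X = Σ_S X_S over the C(18, 4) = 3060 subsets S of size 4, where X_S = 1 if the K_4 on S is monochromatic.
For a fixed S, the K_4 on S has C(4, 2) = 6 edges. P[all 6 edges red] = (1/2)^6, and likewise for blue, so P[monochromatic] = 2·(1/2)^6 = 2^{1 − 6} = 1/32.
By linearity: E[X] = C(18, 4) · 2^{1 − 6} = 3060 · 1/32 = 765/8.
Numerically: E[X] ≈ 95.625.

E[X] = C(18,4)·2^(1−C(4,2)) = 765/8 ≈ 95.625.


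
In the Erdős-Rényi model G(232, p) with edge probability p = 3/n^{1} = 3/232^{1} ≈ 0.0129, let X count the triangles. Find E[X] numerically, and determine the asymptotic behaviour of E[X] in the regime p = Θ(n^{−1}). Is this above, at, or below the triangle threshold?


Number of potential triangles: C(232, 3) = 2054360.
Each occurs with probability p³ ≈ (0.0129)³ ≈ 2.16222e-06.
By linearity: E[X] = C(232, 3)·p³ ≈ 2054360 · 2.16222e-06 ≈ 4.442.
Here α = 1, so p = 3/n is exactly at the triangle threshold p ~ 1/n. Asymptotically E[X] → c³/6 = 3³/6 = 9/2 ≈ 4.500, a bounded constant. In this regime the triangle count is asymptotically Poisson(c³/6).

E[X] ≈ 4.442; in regime p = Θ(1/n^{1}) E[X] stays bounded (at the triangle threshold p ~ 1/n).


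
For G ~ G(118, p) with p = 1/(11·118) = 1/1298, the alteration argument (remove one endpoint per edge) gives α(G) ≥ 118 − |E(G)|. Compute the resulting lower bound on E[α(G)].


E[|E(G)|] = C(118, 2)·p = 6903 · (1/1298) = 117/22.
E[α(G)] ≥ n − E[|E(G)|] = 118 − 117/22 = 2479/22.
Numerically: ≈ 112.68182.
(This is only a lower bound; the true E[α(G)] may be larger.)

E[α(G)] ≥ 2479/22 ≈ 112.68182.


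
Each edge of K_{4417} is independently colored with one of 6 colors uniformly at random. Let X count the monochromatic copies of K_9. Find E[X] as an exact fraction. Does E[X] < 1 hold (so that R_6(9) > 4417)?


E[X] = C(4417, 9) · 6^{1 − 36} = 1749208766098544225331185560 · 6^{−35} = 1749208766098544225331185560/1719070799748422591028658176.
As a reduced fraction: E[X] = 218651095762318028166398195/214883849968552823878582272 ≈ 1.0175315.
Is E[X] < 1? NO.
Since E[X] ≥ 1, the first-moment bound is inconclusive at n = 4417; it does NOT by itself certify R_6(9) > 4417.

E[X] = 218651095762318028166398195/214883849968552823878582272 ≈ 1.0175315; E[X] ≥ 1; first-moment method inconclusive here.


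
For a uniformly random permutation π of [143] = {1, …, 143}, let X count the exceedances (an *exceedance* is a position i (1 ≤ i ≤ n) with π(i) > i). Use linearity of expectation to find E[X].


Write X = Σ_{i=1}^{143} X_i, where X_i = 1_{π(i) > i}.
For each fixed i, π(i) is uniform over {1, …, 143} (marginal of a uniform permutation), so P[π(i) > i] = (n − i)/n. Summing: Σ_{i=1}^{143} (n − i)/n = (0 + 1 + … + 142)/143 = 143(143 − 1)/(2·143) = (143 − 1)/2.
Hence E[X] = Σ_{i=1}^{143} (143 − i)/143 = 71 ≈ 71.000.

E[X] = 71 = 71.000.


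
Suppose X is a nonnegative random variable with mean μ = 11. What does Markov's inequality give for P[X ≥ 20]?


μ = E[X] = 11, a = 20.
Markov: P[X ≥ 20] ≤ μ/a = (11)/20 = 11/20.
Numerically: ≈ 0.55000.
(Since a = 20 > μ = 11.00000, the bound 11/20 is < 1 and informative.)

P[X ≥ 20] ≤ 11/20 ≈ 0.55000.


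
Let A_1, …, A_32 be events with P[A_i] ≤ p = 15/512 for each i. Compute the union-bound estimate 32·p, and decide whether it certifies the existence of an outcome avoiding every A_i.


Union bound: P[∪_{i=1}^{32} A_i] ≤ Σ_i P[A_i] ≤ 32·p = 32·(15/512) = 15/16.
Numerically: 15/16 ≈ 0.938.
Is 15/16 < 1? YES.
Since P[∪ A_i] ≤ 15/16 < 1, the complement has P[∩ A_i^c] ≥ 1 − 15/16 = 1/16 > 0, so some outcome avoids every A_i.

32·p = 15/16 ≈ 0.938; existence CERTIFIED by the union bound.


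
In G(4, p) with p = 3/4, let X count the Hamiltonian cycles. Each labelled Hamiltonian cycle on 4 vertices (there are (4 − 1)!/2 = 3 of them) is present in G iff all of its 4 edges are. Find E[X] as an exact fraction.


K_4 has (4 − 1)!/2 = 3 labelled Hamiltonian cycles.
For each such Hamiltonian cycle H, let X_H = 1 if all 4 edges of H are present in G. Then P[X_H = 1] = p^{4} = (3/4)^{4} = 81/256.
By linearity: E[X] = Σ_H E[X_H] = 3 · p^{4} = 3 · 81/256 = 243/256.
Numerically: E[X] ≈ 0.9492.

E[X] = 3 · (3/4)^{4} = 243/256 ≈ 0.9492.


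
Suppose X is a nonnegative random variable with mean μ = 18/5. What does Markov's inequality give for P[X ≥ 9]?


μ = E[X] = 18/5, a = 9.
Markov: P[X ≥ 9] ≤ μ/a = (18/5)/9 = 2/5.
Numerically: ≈ 0.4000.
(Since a = 9 > μ = 3.6000, the bound 2/5 is < 1 and informative.)

P[X ≥ 9] ≤ 2/5 ≈ 0.4000.


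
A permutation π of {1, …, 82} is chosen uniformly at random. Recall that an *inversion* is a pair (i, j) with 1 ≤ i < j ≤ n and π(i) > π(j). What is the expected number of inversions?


Write X = Σ X_I over the C(82, 2) = 3321 pairs i < j, with X_I the indicator of one inversion.
There are 3321 indicators.
For each fixed pair i < j, the values π(i) and π(j) are two distinct elements of {1, …, 82} in uniformly random order; by symmetry P[π(i) > π(j)] = 1/2.
By linearity: E[X] = 3321 · (1/2) = C(82, 2) · (1/2) = 3321/2 = 3321/2 ≈ 1660.5000.

E[X] = 3321/2 = 1660.5000.


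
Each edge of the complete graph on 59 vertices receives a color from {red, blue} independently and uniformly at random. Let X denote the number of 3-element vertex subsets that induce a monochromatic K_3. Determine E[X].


Let X = Σ_S X_S over the C(59, 3) = 32509 subsets S of size 3, where X_S = 1 if the K_3 on S is monochromatic.
For a fixed S, the K_3 on S has C(3, 2) = 3 edges. P[all 3 edges red] = (1/2)^3, and likewise for blue, so P[monochromatic] = 2·(1/2)^3 = 2^{1 − 3} = 1/4.
By linearity of expectation: E[X] = C(59, 3) · 2^{1 − 3} = 32509 · 1/4 = 32509/4.
Numerically: E[X] ≈ 8127.250000.

E[X] = C(59,3)·2^(1−C(3,2)) = 32509/4 ≈ 8127.250000.


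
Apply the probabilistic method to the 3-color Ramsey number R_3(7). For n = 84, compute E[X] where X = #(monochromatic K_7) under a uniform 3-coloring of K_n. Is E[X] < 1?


E[X] = C(84, 7) · 3^{1 − 21} = 4529365776 · 3^{−20} = 4529365776/3486784401.
As a reduced fraction: E[X] = 55918096/43046721 ≈ 1.29901.
Is E[X] < 1? NO.
Since E[X] ≥ 1, the first-moment bound is inconclusive at n = 84; it does NOT by itself certify R_3(7) > 84.

E[X] = 55918096/43046721 ≈ 1.29901; E[X] ≥ 1; first-moment method inconclusive here.


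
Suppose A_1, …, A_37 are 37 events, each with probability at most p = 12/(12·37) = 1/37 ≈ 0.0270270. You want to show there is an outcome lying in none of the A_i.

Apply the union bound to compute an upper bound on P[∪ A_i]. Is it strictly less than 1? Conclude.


Union bound: P[∪_{i=1}^{37} A_i] ≤ Σ_i P[A_i] ≤ 37·p = 37·(1/37) = 1.
Numerically: 1 ≈ 1.0000000.
Is 1 < 1? NO.
Since the bound 1 is ≥ 1, the union bound is uninformative here; it does NOT by itself certify existence.

37·p = 1 ≈ 1.0000000; existence NOT certified by the union bound.


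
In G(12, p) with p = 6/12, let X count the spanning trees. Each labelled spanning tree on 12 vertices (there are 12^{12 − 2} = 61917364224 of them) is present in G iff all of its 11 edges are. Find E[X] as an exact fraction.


K_12 has 12^{12 − 2} = 61917364224 labelled spanning trees.
For each such spanning tree H, let X_H = 1 if all 11 edges of H are present in G. Then P[X_H = 1] = p^{11} = (1/2)^{11} = 1/2048.
By linearity of expectation: E[X] = Σ_H E[X_H] = 61917364224 · p^{11} = 61917364224 · 1/2048 = 30233088.
Numerically: E[X] ≈ 3.0233e+07.

E[X] = 61917364224 · (1/2)^{11} = 30233088 ≈ 3.0233e+07.


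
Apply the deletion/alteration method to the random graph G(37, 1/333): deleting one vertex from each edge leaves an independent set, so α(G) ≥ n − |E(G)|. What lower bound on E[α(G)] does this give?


E[|E(G)|] = C(37, 2)·p = 666 · (1/333) = 2.
E[α(G)] ≥ n − E[|E(G)|] = 37 − 2 = 35.
Numerically: ≈ 35.0000.
(This is only a lower bound; the true E[α(G)] may be larger.)

E[α(G)] ≥ 35 ≈ 35.0000.


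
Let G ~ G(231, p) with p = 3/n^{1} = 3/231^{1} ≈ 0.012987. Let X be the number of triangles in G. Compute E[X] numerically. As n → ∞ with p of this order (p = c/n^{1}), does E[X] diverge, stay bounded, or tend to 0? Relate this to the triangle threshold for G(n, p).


Number of potential triangles: C(231, 3) = 2027795.
Each occurs with probability p³ ≈ (0.012987)³ ≈ 2.1904222e-06.
By linearity: E[X] = C(231, 3)·p³ ≈ 2027795 · 2.1904222e-06 ≈ 4.44173.
Here α = 1, so p = 3/n is exactly at the triangle threshold p ~ 1/n. Asymptotically E[X] → c³/6 = 3³/6 = 9/2 ≈ 4.50000, a bounded constant. In this regime the triangle count is asymptotically Poisson(c³/6).

E[X] ≈ 4.44173; in regime p = Θ(1/n^{1}) E[X] stays bounded (at the triangle threshold p ~ 1/n).


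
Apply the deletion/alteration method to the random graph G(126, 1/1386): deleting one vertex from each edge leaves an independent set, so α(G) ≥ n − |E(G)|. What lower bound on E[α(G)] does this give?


E[|E(G)|] = C(126, 2)·p = 7875 · (1/1386) = 125/22.
E[α(G)] ≥ n − E[|E(G)|] = 126 − 125/22 = 2647/22.
Numerically: ≈ 120.318182.
(This is only a lower bound; the true E[α(G)] may be larger.)

E[α(G)] ≥ 2647/22 ≈ 120.318182.


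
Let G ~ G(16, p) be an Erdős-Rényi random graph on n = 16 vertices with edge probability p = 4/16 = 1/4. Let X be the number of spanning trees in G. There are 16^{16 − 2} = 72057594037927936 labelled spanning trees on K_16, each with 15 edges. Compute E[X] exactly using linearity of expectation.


K_16 has 16^{16 − 2} = 72057594037927936 labelled spanning trees.
For each such spanning tree H, let X_H = 1 if all 15 edges of H are present in G. Then P[X_H = 1] = p^{15} = (1/4)^{15} = 1/1073741824.
By linearity of expectation: E[X] = Σ_H E[X_H] = 72057594037927936 · p^{15} = 72057594037927936 · 1/1073741824 = 67108864.
Numerically: E[X] ≈ 6.711e+07.

E[X] = 72057594037927936 · (1/4)^{15} = 67108864 ≈ 6.711e+07.


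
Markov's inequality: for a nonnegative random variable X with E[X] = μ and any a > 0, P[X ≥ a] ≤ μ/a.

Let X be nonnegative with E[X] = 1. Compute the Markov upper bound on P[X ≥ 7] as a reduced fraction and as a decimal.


μ = E[X] = 1, a = 7.
Markov: P[X ≥ 7] ≤ μ/a = (1)/7 = 1/7.
Numerically: ≈ 0.14286.
(Since a = 7 > μ = 1.00000, the bound 1/7 is < 1 and informative.)

P[X ≥ 7] ≤ 1/7 ≈ 0.14286.


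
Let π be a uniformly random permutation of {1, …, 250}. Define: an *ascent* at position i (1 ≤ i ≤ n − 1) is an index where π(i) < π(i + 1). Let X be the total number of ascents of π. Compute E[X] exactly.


Write X = Σ X_I over i = 1, …, 249, with X_I the indicator of one ascent.
There are 249 indicators.
For each fixed i, the pair (π(i), π(i+1)) is a uniformly random ordered pair of distinct values from {1, …, 250}; by symmetry P[π(i) < π(i+1)] = 1/2.
By linearity: E[X] = 249 · (1/2) = (250 − 1) · (1/2) = 249/2 ≈ 124.50000.

E[X] = 249/2 = 124.50000.


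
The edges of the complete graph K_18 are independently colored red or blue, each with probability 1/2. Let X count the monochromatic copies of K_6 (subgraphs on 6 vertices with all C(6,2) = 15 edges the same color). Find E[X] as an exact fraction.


Let X = Σ_S X_S over the C(18, 6) = 18564 subsets S of size 6, where X_S = 1 if the K_6 on S is monochromatic.
For a fixed S, the K_6 on S has C(6, 2) = 15 edges. P[all 15 edges red] = (1/2)^15, and likewise for blue, so P[monochromatic] = 2·(1/2)^15 = 2^{1 − 15} = 1/16384.
By linearity of expectation: E[X] = C(18, 6) · 2^{1 − 15} = 18564 · 1/16384 = 4641/4096.
Numerically: E[X] ≈ 1.133.

E[X] = C(18,6)·2^(1−C(6,2)) = 4641/4096 ≈ 1.133.


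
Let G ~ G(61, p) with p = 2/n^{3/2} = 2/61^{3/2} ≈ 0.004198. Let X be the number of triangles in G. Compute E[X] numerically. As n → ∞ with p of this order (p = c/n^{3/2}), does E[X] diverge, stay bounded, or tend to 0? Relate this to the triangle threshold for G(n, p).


Number of potential triangles: C(61, 3) = 35990.
Each occurs with probability p³ ≈ (0.004198)³ ≈ 7.397854e-08.
By linearity: E[X] = C(61, 3)·p³ ≈ 35990 · 7.397854e-08 ≈ 0.0027.
Since α = 3/2 > 1, p = c/n^{3/2} = o(1/n) is below the triangle threshold p ~ 1/n. Asymptotically E[X] ~ (c³/6)·n^{3(1−α)} = (2³/6)·n^{-1.5} → 0, so by Markov's inequality G has no triangles w.h.p.

E[X] ≈ 0.0027; in regime p = Θ(1/n^{3/2}) E[X] tends to 0 (below the triangle threshold p ~ 1/n).


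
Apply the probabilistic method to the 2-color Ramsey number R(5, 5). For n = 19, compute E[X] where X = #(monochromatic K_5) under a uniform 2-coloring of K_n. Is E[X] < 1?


E[X] = C(19, 5) · 2^{1 − 10} = 11628 · 2^{−9} = 11628/512.
As a reduced fraction: E[X] = 2907/128 ≈ 22.71094.
Is E[X] < 1? NO.
Since E[X] ≥ 1, the first-moment bound is inconclusive at n = 19; it does NOT by itself certify R(5, 5) > 19.

E[X] = 2907/128 ≈ 22.71094; E[X] ≥ 1; first-moment method inconclusive here.
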